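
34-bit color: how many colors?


Colors = 2^bits = 2^34
= 17,179,869,184 colors


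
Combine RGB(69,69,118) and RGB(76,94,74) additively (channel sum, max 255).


Additive: each channel = min(255, C₁+C₂)
R: 69+76 = 145 → 145
G: 69+94 = 163 → 163
B: 118+74 = 192 → 192
= RGB(145, 163, 192)


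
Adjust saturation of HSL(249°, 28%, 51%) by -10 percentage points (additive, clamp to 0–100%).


Original S = 28%
Adjustment = -10 percentage points
New S = 28 + (-10) = 18
Clamp to [0, 100] → 18
= HSL(249°, 18%, 51%)


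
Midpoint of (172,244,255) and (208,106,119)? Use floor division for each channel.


Midpoint: each channel = ⌊(C₁+C₂)/2⌋
R: ⌊(172+208)/2⌋ = 190
G: ⌊(244+106)/2⌋ = 175
B: ⌊(255+119)/2⌋ = 187
= RGB(190, 175, 187)


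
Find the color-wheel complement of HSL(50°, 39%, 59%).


Complement = opposite side of color wheel = hue + 180°
H' = (50 + 180) mod 360 = 230°
S and L unchanged.
= HSL(230°, 39%, 59%)


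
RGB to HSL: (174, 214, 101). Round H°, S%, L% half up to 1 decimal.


Normalize: R'=174/255≈0.6824, G'=214/255≈0.8392, B'=101/255≈0.3961
Max=214/255, Min=101/255, Δ=Max-Min=113/255
L = (Max+Min)/2 = (214+101)/510 = 315/510 = 0.61764… → L = 61.8%
L > 0.5 → S = Δ/(2-Max-Min) = 113/(510-214-101) = 113/195 = 0.57948… → S = 57.9%
(the 1/255 factors cancel in S and H, so raw channel differences can be used)
Max is G' → H = 60 × ((B-R)/Δ + 2) = 60 × ((101-174)/113 + 2)
  -73/113 + 2 = -0.6460… + 2 = 1.3539…
  H = 60 × 1.3539… = 81.238…° → H = 81.2°
= HSL(81.2°, 57.9%, 61.8%)


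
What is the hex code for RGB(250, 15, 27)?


R = 250 → FA (hex)
G = 15 → 0F (hex)
B = 27 → 1B (hex)
Hex = #FA0F1B


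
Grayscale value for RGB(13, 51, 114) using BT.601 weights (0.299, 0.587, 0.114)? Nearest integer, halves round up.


Gray = 0.299×R + 0.587×G + 0.114×B
Gray = 0.299×13 + 0.587×51 + 0.114×114
Gray = 3.887 + 29.937 + 12.996
Gray = 46.820 → round half up → 47
Gray = 47


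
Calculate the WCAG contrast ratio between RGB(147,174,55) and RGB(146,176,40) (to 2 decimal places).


Linearize each sRGB channel c=v/255: c/12.92 if c ≤ 0.04045 else ((c+0.055)/1.055)^2.4
L = 0.2126×R_lin + 0.7152×G_lin + 0.0722×B_lin
Color 1 (147,174,55):
  R=147: 147/255≈0.5765 > 0.04045 → ((0.5765+0.055)/1.055)^2.4 ≈ 0.29177
  G=174: 174/255≈0.6824 > 0.04045 → ((0.6824+0.055)/1.055)^2.4 ≈ 0.42327
  B=55: 55/255≈0.2157 > 0.04045 → ((0.2157+0.055)/1.055)^2.4 ≈ 0.03820
  L1 = 0.2126×0.29177 + 0.7152×0.42327 + 0.0722×0.03820 ≈ 0.36751
Color 2 (146,176,40):
  R=146: 146/255≈0.5725 > 0.04045 → ((0.5725+0.055)/1.055)^2.4 ≈ 0.28744
  G=176: 176/255≈0.6902 > 0.04045 → ((0.6902+0.055)/1.055)^2.4 ≈ 0.43415
  B=40: 40/255≈0.1569 > 0.04045 → ((0.1569+0.055)/1.055)^2.4 ≈ 0.02122
  L2 = 0.2126×0.28744 + 0.7152×0.43415 + 0.0722×0.02122 ≈ 0.37315
Lighter = 0.37315, Darker = 0.36751
Ratio = (L_lighter + 0.05) / (L_darker + 0.05)
Ratio = (0.37315 + 0.05) / (0.36751 + 0.05) = 0.42315 / 0.41751 ≈ 1.0135
Ratio ≈ 1.01:1


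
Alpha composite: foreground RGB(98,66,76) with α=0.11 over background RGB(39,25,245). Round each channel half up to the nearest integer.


C = α×F + (1-α)×B, with 1-α = 0.89
R: 0.11×98 + 0.89×39 = 10.78 + 34.71 = 45.49 → 45
G: 0.11×66 + 0.89×25 = 7.26 + 22.25 = 29.51 → 30
B: 0.11×76 + 0.89×245 = 8.36 + 218.05 = 226.41 → 226
= RGB(45, 30, 226)


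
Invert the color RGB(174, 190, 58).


Invert: (255-R, 255-G, 255-B)
R: 255-174 = 81
G: 255-190 = 65
B: 255-58 = 197
= RGB(81, 65, 197)


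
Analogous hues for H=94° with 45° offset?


Base hue: 94°
Left analog: (94 - 45) mod 360 = 49°
Right analog: (94 + 45) mod 360 = 139°
Analogous hues = 49° and 139°


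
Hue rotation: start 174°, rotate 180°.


New hue = (H + rotation) mod 360
New hue = (174 + 180) mod 360
= 354 mod 360
= 354°


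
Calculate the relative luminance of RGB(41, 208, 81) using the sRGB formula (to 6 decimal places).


Linearize each channel (sRGB transfer function): c = v/255; c_lin = c/12.92 if c ≤ 0.04045, else ((c+0.055)/1.055)^2.4
  R: 41/255 ≈ 0.160784 > 0.04045 → ((0.160784+0.055)/1.055)^2.4 ≈ 0.022174
  G: 208/255 ≈ 0.815686 > 0.04045 → ((0.815686+0.055)/1.055)^2.4 ≈ 0.630757
  B: 81/255 ≈ 0.317647 > 0.04045 → ((0.317647+0.055)/1.055)^2.4 ≈ 0.082283
R_lin = 0.022174, G_lin = 0.630757, B_lin = 0.082283
L = 0.2126×R + 0.7152×G + 0.0722×B
L = 0.2126×0.022174 + 0.7152×0.630757 + 0.0722×0.082283
L ≈ 0.461772


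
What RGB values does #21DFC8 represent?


21 → 33 (R)
DF → 223 (G)
C8 → 200 (B)
= RGB(33, 223, 200)


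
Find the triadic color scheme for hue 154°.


Triadic: equally spaced at 120° intervals
H1 = 154°
H2 = (154 + 120) mod 360 = 274°
H3 = (154 + 240) mod 360 = 34°
Triadic = 154°, 274°, 34°


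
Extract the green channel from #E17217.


Color: #E17217
R = E1 = 225
G = 72 = 114
B = 17 = 23
Green = 114


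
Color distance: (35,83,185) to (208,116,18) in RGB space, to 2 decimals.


d = √[(R₁-R₂)² + (G₁-G₂)² + (B₁-B₂)²]
d = √[(35-208)² + (83-116)² + (185-18)²]
d = √[29929 + 1089 + 27889]
d = √58907
d ≈ 242.71


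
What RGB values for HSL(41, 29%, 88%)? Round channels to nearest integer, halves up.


H=41°, S=0.29, L=0.88
C = (1-|2L-1|)×S = (1-|0.76|)×0.29 = 0.0696
H' = H/60 = 41/60 ≈ 0.6833; X = C×(1-|H' mod 2 - 1|) = 0.04756
m = L - C/2 = 0.88 - 0.0348 = 0.8452
Sector ⌊H'⌋ = 0 → (R',G',B') = (0.0696, 0.04756, 0.0)
RGB = ((R'+m)×255, (G'+m)×255, (B'+m)×255) = (233.274, 227.6538, 215.526)
Round half up → RGB(233, 228, 216)


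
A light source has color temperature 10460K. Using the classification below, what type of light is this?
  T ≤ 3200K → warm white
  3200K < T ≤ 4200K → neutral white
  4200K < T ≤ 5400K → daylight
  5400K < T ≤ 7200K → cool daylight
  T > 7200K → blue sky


Temperature: 10460K
10460K > 7200K → blue sky
Classification: blue sky


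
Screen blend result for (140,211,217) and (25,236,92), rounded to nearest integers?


Screen: C = 255 - (255-A)×(255-B)/255, rounded to nearest integer
R: 255 - (255-140)×(255-25)/255 = 255 - 26450/255 ≈ 255 - 103.725 = 151.275 → 151
G: 255 - (255-211)×(255-236)/255 = 255 - 836/255 ≈ 255 - 3.278 = 251.722 → 252
B: 255 - (255-217)×(255-92)/255 = 255 - 6194/255 ≈ 255 - 24.290 = 230.710 → 231
= RGB(151, 252, 231)


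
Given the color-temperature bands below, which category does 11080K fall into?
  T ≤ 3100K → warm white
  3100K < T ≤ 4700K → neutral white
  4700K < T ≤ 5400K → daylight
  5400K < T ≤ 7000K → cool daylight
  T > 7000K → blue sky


Temperature: 11080K
11080K > 7000K → blue sky
Classification: blue sky


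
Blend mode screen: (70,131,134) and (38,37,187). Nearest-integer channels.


Screen: C = 255 - (255-A)×(255-B)/255, rounded to nearest integer
R: 255 - (255-70)×(255-38)/255 = 255 - 40145/255 ≈ 255 - 157.431 = 97.569 → 98
G: 255 - (255-131)×(255-37)/255 = 255 - 27032/255 ≈ 255 - 106.008 = 148.992 → 149
B: 255 - (255-134)×(255-187)/255 = 255 - 8228/255 ≈ 255 - 32.267 = 222.733 → 223
= RGB(98, 149, 223)


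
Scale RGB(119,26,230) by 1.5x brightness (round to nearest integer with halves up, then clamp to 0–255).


Multiply each channel by 1.5, round half up, clamp to [0, 255]
R: 119×1.5 = 178.5 → round → 179
G: 26×1.5 = 39
B: 230×1.5 = 345 → clamp → 255
= RGB(179, 39, 255)


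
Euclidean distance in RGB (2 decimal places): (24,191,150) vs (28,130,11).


d = √[(R₁-R₂)² + (G₁-G₂)² + (B₁-B₂)²]
d = √[(24-28)² + (191-130)² + (150-11)²]
d = √[16 + 3721 + 19321]
d = √23058
d ≈ 151.85


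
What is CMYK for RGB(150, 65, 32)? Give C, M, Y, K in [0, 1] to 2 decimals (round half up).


R'=150/255≈0.5882, G'=65/255≈0.2549, B'=32/255≈0.1255
K = 1 - max(R',G',B') = 1 - 150/255 = 105/255 = 0.41176… → 0.41
(1-R'-K)/(1-K) simplifies to (max-R)/max with max = 150:
C = (150-150)/150 = 0/150 = 0 → 0.00
M = (150-65)/150 = 85/150 = 0.56666… → 0.57
Y = (150-32)/150 = 118/150 = 0.78666… → 0.79
= CMYK(0.00, 0.57, 0.79, 0.41)


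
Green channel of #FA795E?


Color: #FA795E
R = FA = 250
G = 79 = 121
B = 5E = 94
Green = 121


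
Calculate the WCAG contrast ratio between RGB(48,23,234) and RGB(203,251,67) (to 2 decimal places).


Linearize each sRGB channel c=v/255: c/12.92 if c ≤ 0.04045 else ((c+0.055)/1.055)^2.4
L = 0.2126×R_lin + 0.7152×G_lin + 0.0722×B_lin
Color 1 (48,23,234):
  R=48: 48/255≈0.1882 > 0.04045 → ((0.1882+0.055)/1.055)^2.4 ≈ 0.02956
  G=23: 23/255≈0.0902 > 0.04045 → ((0.0902+0.055)/1.055)^2.4 ≈ 0.00857
  B=234: 234/255≈0.9176 > 0.04045 → ((0.9176+0.055)/1.055)^2.4 ≈ 0.82279
  L1 = 0.2126×0.02956 + 0.7152×0.00857 + 0.0722×0.82279 ≈ 0.07182
Color 2 (203,251,67):
  R=203: 203/255≈0.7961 > 0.04045 → ((0.7961+0.055)/1.055)^2.4 ≈ 0.59720
  G=251: 251/255≈0.9843 > 0.04045 → ((0.9843+0.055)/1.055)^2.4 ≈ 0.96469
  B=67: 67/255≈0.2627 > 0.04045 → ((0.2627+0.055)/1.055)^2.4 ≈ 0.05613
  L2 = 0.2126×0.59720 + 0.7152×0.96469 + 0.0722×0.05613 ≈ 0.82096
Lighter = 0.82096, Darker = 0.07182
Ratio = (L_lighter + 0.05) / (L_darker + 0.05)
Ratio = (0.82096 + 0.05) / (0.07182 + 0.05) = 0.87096 / 0.12182 ≈ 7.1498
Ratio ≈ 7.15:1


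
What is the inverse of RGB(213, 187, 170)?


Invert: (255-R, 255-G, 255-B)
R: 255-213 = 42
G: 255-187 = 68
B: 255-170 = 85
= RGB(42, 68, 85)


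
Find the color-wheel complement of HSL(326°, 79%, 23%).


Complement = opposite side of color wheel = hue + 180°
H' = (326 + 180) mod 360 = 146°
S and L unchanged.
= HSL(146°, 79%, 23%)


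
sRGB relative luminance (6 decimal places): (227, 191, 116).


Linearize each channel (sRGB transfer function): c = v/255; c_lin = c/12.92 if c ≤ 0.04045, else ((c+0.055)/1.055)^2.4
  R: 227/255 ≈ 0.890196 > 0.04045 → ((0.890196+0.055)/1.055)^2.4 ≈ 0.768151
  G: 191/255 ≈ 0.749020 > 0.04045 → ((0.749020+0.055)/1.055)^2.4 ≈ 0.520996
  B: 116/255 ≈ 0.454902 > 0.04045 → ((0.454902+0.055)/1.055)^2.4 ≈ 0.174647
R_lin = 0.768151, G_lin = 0.520996, B_lin = 0.174647
L = 0.2126×R + 0.7152×G + 0.0722×B
L = 0.2126×0.768151 + 0.7152×0.520996 + 0.0722×0.174647
L ≈ 0.548535


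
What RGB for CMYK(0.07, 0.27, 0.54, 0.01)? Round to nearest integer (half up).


R = 255 × (1-C) × (1-K) = 255 × 0.93 × 0.99 = 234.7785 → 235
G = 255 × (1-M) × (1-K) = 255 × 0.73 × 0.99 = 184.2885 → 184
B = 255 × (1-Y) × (1-K) = 255 × 0.46 × 0.99 = 116.127 → 116
= RGB(235, 184, 116)


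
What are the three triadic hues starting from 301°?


Triadic: equally spaced at 120° intervals
H1 = 301°
H2 = (301 + 120) mod 360 = 61°
H3 = (301 + 240) mod 360 = 181°
Triadic = 301°, 61°, 181°


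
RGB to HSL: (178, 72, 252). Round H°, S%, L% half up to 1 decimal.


Normalize: R'=178/255≈0.6980, G'=72/255≈0.2824, B'=252/255≈0.9882
Max=252/255, Min=72/255, Δ=Max-Min=180/255
L = (Max+Min)/2 = (252+72)/510 = 324/510 = 0.63529… → L = 63.5%
L > 0.5 → S = Δ/(2-Max-Min) = 180/(510-252-72) = 180/186 = 0.96774… → S = 96.8%
(the 1/255 factors cancel in S and H, so raw channel differences can be used)
Max is B' → H = 60 × ((R-G)/Δ + 4) = 60 × ((178-72)/180 + 4)
  106/180 + 4 = 0.5888… + 4 = 4.5888…
  H = 60 × 4.5888… = 275.333…° → H = 275.3°
= HSL(275.3°, 96.8%, 63.5%)


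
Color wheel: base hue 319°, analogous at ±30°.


Base hue: 319°
Left analog: (319 - 30) mod 360 = 289°
Right analog: (319 + 30) mod 360 = 349°
Analogous hues = 289° and 349°


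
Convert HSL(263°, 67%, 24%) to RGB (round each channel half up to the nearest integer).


H=263°, S=0.67, L=0.24
C = (1-|2L-1|)×S = (1-|-0.52|)×0.67 = 0.3216
H' = H/60 = 263/60 ≈ 4.3833; X = C×(1-|H' mod 2 - 1|) = 0.12328
m = L - C/2 = 0.24 - 0.1608 = 0.0792
Sector ⌊H'⌋ = 4 → (R',G',B') = (0.12328, 0.0, 0.3216)
RGB = ((R'+m)×255, (G'+m)×255, (B'+m)×255) = (51.6324, 20.196, 102.204)
Round half up → RGB(52, 20, 102)


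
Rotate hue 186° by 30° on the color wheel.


New hue = (H + rotation) mod 360
New hue = (186 + 30) mod 360
= 216 mod 360
= 216°


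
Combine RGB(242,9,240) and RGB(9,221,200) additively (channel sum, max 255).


Additive: each channel = min(255, C₁+C₂)
R: 242+9 = 251 → 251
G: 9+221 = 230 → 230
B: 240+200 = 440 → 255
= RGB(251, 230, 255)


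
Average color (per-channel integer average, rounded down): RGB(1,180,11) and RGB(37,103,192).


Midpoint: each channel = ⌊(C₁+C₂)/2⌋
R: ⌊(1+37)/2⌋ = 19
G: ⌊(180+103)/2⌋ = 141
B: ⌊(11+192)/2⌋ = 101
= RGB(19, 141, 101)


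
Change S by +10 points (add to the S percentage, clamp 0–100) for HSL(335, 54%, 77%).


Original S = 54%
Adjustment = +10 percentage points
New S = 54 + (10) = 64
Clamp to [0, 100] → 64
= HSL(335°, 64%, 77%)


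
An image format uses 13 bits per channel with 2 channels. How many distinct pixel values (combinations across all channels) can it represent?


Total bits = 13 bits/channel × 2 channels = 26 bits
Distinct pixel values = 2^26
= 67,108,864 pixel values


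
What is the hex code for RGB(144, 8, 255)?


R = 144 → 90 (hex)
G = 8 → 08 (hex)
B = 255 → FF (hex)
Hex = #9008FF


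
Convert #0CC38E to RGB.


0C → 12 (R)
C3 → 195 (G)
8E → 142 (B)
= RGB(12, 195, 142)


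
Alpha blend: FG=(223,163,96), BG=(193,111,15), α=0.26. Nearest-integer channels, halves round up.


C = α×F + (1-α)×B, with 1-α = 0.74
R: 0.26×223 + 0.74×193 = 57.98 + 142.82 = 200.80 → 201
G: 0.26×163 + 0.74×111 = 42.38 + 82.14 = 124.52 → 125
B: 0.26×96 + 0.74×15 = 24.96 + 11.10 = 36.06 → 36
= RGB(201, 125, 36)


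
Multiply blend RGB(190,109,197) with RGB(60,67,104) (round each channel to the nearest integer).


Multiply: C = A×B/255, rounded to nearest integer
R: 190×60/255 = 11400/255 ≈ 44.706 → 45
G: 109×67/255 = 7303/255 ≈ 28.639 → 29
B: 197×104/255 = 20488/255 ≈ 80.345 → 80
= RGB(45, 29, 80)


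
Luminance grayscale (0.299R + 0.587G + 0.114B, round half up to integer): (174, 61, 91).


Gray = 0.299×R + 0.587×G + 0.114×B
Gray = 0.299×174 + 0.587×61 + 0.114×91
Gray = 52.026 + 35.807 + 10.374
Gray = 98.207 → round half up → 98
Gray = 98


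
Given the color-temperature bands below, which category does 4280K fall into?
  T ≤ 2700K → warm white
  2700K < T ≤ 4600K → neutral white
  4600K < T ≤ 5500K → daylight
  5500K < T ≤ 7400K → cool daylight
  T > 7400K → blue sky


Temperature: 4280K
2700K < 4280K ≤ 4600K → neutral white
Classification: neutral white


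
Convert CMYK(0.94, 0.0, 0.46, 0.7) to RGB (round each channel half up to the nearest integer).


R = 255 × (1-C) × (1-K) = 255 × 0.06 × 0.30 = 4.59 → 5
G = 255 × (1-M) × (1-K) = 255 × 1.00 × 0.30 = 76.5 → 77
B = 255 × (1-Y) × (1-K) = 255 × 0.54 × 0.30 = 41.31 → 41
= RGB(5, 77, 41)


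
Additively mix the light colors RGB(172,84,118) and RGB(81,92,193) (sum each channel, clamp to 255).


Additive: each channel = min(255, C₁+C₂)
R: 172+81 = 253 → 253
G: 84+92 = 176 → 176
B: 118+193 = 311 → 255
= RGB(253, 176, 255)


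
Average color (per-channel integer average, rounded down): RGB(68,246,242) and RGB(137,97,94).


Midpoint: each channel = ⌊(C₁+C₂)/2⌋
R: ⌊(68+137)/2⌋ = 102
G: ⌊(246+97)/2⌋ = 171
B: ⌊(242+94)/2⌋ = 168
= RGB(102, 171, 168)


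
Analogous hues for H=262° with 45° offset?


Base hue: 262°
Left analog: (262 - 45) mod 360 = 217°
Right analog: (262 + 45) mod 360 = 307°
Analogous hues = 217° and 307°


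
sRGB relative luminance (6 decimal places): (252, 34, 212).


Linearize each channel (sRGB transfer function): c = v/255; c_lin = c/12.92 if c ≤ 0.04045, else ((c+0.055)/1.055)^2.4
  R: 252/255 ≈ 0.988235 > 0.04045 → ((0.988235+0.055)/1.055)^2.4 ≈ 0.973445
  G: 34/255 ≈ 0.133333 > 0.04045 → ((0.133333+0.055)/1.055)^2.4 ≈ 0.015996
  B: 212/255 ≈ 0.831373 > 0.04045 → ((0.831373+0.055)/1.055)^2.4 ≈ 0.658375
R_lin = 0.973445, G_lin = 0.015996, B_lin = 0.658375
L = 0.2126×R + 0.7152×G + 0.0722×B
L = 0.2126×0.973445 + 0.7152×0.015996 + 0.0722×0.658375
L ≈ 0.265930


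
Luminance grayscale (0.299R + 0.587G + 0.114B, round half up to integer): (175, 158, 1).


Gray = 0.299×R + 0.587×G + 0.114×B
Gray = 0.299×175 + 0.587×158 + 0.114×1
Gray = 52.325 + 92.746 + 0.114
Gray = 145.185 → round half up → 145
Gray = 145


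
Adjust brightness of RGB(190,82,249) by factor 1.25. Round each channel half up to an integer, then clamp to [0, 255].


Multiply each channel by 1.25, round half up, clamp to [0, 255]
R: 190×1.25 = 237.5 → round → 238
G: 82×1.25 = 102.5 → round → 103
B: 249×1.25 = 311.25 → round → 311 → clamp → 255
= RGB(238, 103, 255)


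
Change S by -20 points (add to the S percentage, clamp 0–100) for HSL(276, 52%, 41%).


Original S = 52%
Adjustment = -20 percentage points
New S = 52 + (-20) = 32
Clamp to [0, 100] → 32
= HSL(276°, 32%, 41%)


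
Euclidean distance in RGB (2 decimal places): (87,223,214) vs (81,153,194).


d = √[(R₁-R₂)² + (G₁-G₂)² + (B₁-B₂)²]
d = √[(87-81)² + (223-153)² + (214-194)²]
d = √[36 + 4900 + 400]
d = √5336
d ≈ 73.05


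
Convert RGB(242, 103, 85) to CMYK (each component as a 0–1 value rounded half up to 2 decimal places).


R'=242/255≈0.9490, G'=103/255≈0.4039, B'=85/255≈0.3333
K = 1 - max(R',G',B') = 1 - 242/255 = 13/255 = 0.05098… → 0.05
(1-R'-K)/(1-K) simplifies to (max-R)/max with max = 242:
C = (242-242)/242 = 0/242 = 0 → 0.00
M = (242-103)/242 = 139/242 = 0.57438… → 0.57
Y = (242-85)/242 = 157/242 = 0.64876… → 0.65
= CMYK(0.00, 0.57, 0.65, 0.05)


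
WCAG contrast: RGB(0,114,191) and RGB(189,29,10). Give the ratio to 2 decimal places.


Linearize each sRGB channel c=v/255: c/12.92 if c ≤ 0.04045 else ((c+0.055)/1.055)^2.4
L = 0.2126×R_lin + 0.7152×G_lin + 0.0722×B_lin
Color 1 (0,114,191):
  R=0: 0/255≈0.0000 ≤ 0.04045 → 0.0000/12.92 ≈ 0.00000
  G=114: 114/255≈0.4471 > 0.04045 → ((0.4471+0.055)/1.055)^2.4 ≈ 0.16827
  B=191: 191/255≈0.7490 > 0.04045 → ((0.7490+0.055)/1.055)^2.4 ≈ 0.52100
  L1 = 0.2126×0.00000 + 0.7152×0.16827 + 0.0722×0.52100 ≈ 0.15796
Color 2 (189,29,10):
  R=189: 189/255≈0.7412 > 0.04045 → ((0.7412+0.055)/1.055)^2.4 ≈ 0.50888
  G=29: 29/255≈0.1137 > 0.04045 → ((0.1137+0.055)/1.055)^2.4 ≈ 0.01229
  B=10: 10/255≈0.0392 ≤ 0.04045 → 0.0392/12.92 ≈ 0.00304
  L2 = 0.2126×0.50888 + 0.7152×0.01229 + 0.0722×0.00304 ≈ 0.11719
Lighter = 0.15796, Darker = 0.11719
Ratio = (L_lighter + 0.05) / (L_darker + 0.05)
Ratio = (0.15796 + 0.05) / (0.11719 + 0.05) = 0.20796 / 0.16719 ≈ 1.2438
Ratio ≈ 1.24:1


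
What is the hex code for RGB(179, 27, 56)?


R = 179 → B3 (hex)
G = 27 → 1B (hex)
B = 56 → 38 (hex)
Hex = #B31B38


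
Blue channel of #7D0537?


Color: #7D0537
R = 7D = 125
G = 05 = 5
B = 37 = 55
Blue = 55


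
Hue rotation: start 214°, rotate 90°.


New hue = (H + rotation) mod 360
New hue = (214 + 90) mod 360
= 304 mod 360
= 304°


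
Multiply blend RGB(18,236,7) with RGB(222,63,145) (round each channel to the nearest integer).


Multiply: C = A×B/255, rounded to nearest integer
R: 18×222/255 = 3996/255 ≈ 15.671 → 16
G: 236×63/255 = 14868/255 ≈ 58.306 → 58
B: 7×145/255 = 1015/255 ≈ 3.980 → 4
= RGB(16, 58, 4)


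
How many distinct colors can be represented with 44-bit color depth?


Colors = 2^bits = 2^44
= 17,592,186,044,416 colors


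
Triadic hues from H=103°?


Triadic: equally spaced at 120° intervals
H1 = 103°
H2 = (103 + 120) mod 360 = 223°
H3 = (103 + 240) mod 360 = 343°
Triadic = 103°, 223°, 343°


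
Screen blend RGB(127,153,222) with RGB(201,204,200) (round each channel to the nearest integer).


Screen: C = 255 - (255-A)×(255-B)/255, rounded to nearest integer
R: 255 - (255-127)×(255-201)/255 = 255 - 6912/255 ≈ 255 - 27.106 = 227.894 → 228
G: 255 - (255-153)×(255-204)/255 = 255 - 5202/255 ≈ 255 - 20.400 = 234.600 → 235
B: 255 - (255-222)×(255-200)/255 = 255 - 1815/255 ≈ 255 - 7.118 = 247.882 → 248
= RGB(228, 235, 248)


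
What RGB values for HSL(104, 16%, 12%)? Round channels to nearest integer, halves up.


H=104°, S=0.16, L=0.12
C = (1-|2L-1|)×S = (1-|-0.76|)×0.16 = 0.0384
H' = H/60 = 104/60 ≈ 1.7333; X = C×(1-|H' mod 2 - 1|) = 0.01024
m = L - C/2 = 0.12 - 0.0192 = 0.1008
Sector ⌊H'⌋ = 1 → (R',G',B') = (0.01024, 0.0384, 0.0)
RGB = ((R'+m)×255, (G'+m)×255, (B'+m)×255) = (28.3152, 35.496, 25.704)
Round half up → RGB(28, 35, 26)


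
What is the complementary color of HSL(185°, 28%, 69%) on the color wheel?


Complement = opposite side of color wheel = hue + 180°
H' = (185 + 180) mod 360 = 5°
S and L unchanged.
= HSL(5°, 28%, 69%)


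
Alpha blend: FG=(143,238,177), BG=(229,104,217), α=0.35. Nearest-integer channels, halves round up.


C = α×F + (1-α)×B, with 1-α = 0.65
R: 0.35×143 + 0.65×229 = 50.05 + 148.85 = 198.90 → 199
G: 0.35×238 + 0.65×104 = 83.30 + 67.60 = 150.90 → 151
B: 0.35×177 + 0.65×217 = 61.95 + 141.05 = 203.00 → 203
= RGB(199, 151, 203)


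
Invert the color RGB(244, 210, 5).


Invert: (255-R, 255-G, 255-B)
R: 255-244 = 11
G: 255-210 = 45
B: 255-5 = 250
= RGB(11, 45, 250)


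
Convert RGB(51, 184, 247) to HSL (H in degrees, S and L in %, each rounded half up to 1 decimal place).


Normalize: R'=51/255≈0.2000, G'=184/255≈0.7216, B'=247/255≈0.9686
Max=247/255, Min=51/255, Δ=Max-Min=196/255
L = (Max+Min)/2 = (247+51)/510 = 298/510 = 0.58431… → L = 58.4%
L > 0.5 → S = Δ/(2-Max-Min) = 196/(510-247-51) = 196/212 = 0.92452… → S = 92.5%
(the 1/255 factors cancel in S and H, so raw channel differences can be used)
Max is B' → H = 60 × ((R-G)/Δ + 4) = 60 × ((51-184)/196 + 4)
  -133/196 + 4 = -0.6785… + 4 = 3.3214…
  H = 60 × 3.3214… = 199.285…° → H = 199.3°
= HSL(199.3°, 92.5%, 58.4%)


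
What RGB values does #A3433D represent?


A3 → 163 (R)
43 → 67 (G)
3D → 61 (B)
= RGB(163, 67, 61)


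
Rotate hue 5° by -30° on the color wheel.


New hue = (H + rotation) mod 360
New hue = (5 -30) mod 360
= -25 mod 360
= 335°


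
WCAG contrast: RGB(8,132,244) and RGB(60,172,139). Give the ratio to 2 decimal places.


Linearize each sRGB channel c=v/255: c/12.92 if c ≤ 0.04045 else ((c+0.055)/1.055)^2.4
L = 0.2126×R_lin + 0.7152×G_lin + 0.0722×B_lin
Color 1 (8,132,244):
  R=8: 8/255≈0.0314 ≤ 0.04045 → 0.0314/12.92 ≈ 0.00243
  G=132: 132/255≈0.5176 > 0.04045 → ((0.5176+0.055)/1.055)^2.4 ≈ 0.23074
  B=244: 244/255≈0.9569 > 0.04045 → ((0.9569+0.055)/1.055)^2.4 ≈ 0.90466
  L1 = 0.2126×0.00243 + 0.7152×0.23074 + 0.0722×0.90466 ≈ 0.23086
Color 2 (60,172,139):
  R=60: 60/255≈0.2353 > 0.04045 → ((0.2353+0.055)/1.055)^2.4 ≈ 0.04519
  G=172: 172/255≈0.6745 > 0.04045 → ((0.6745+0.055)/1.055)^2.4 ≈ 0.41254
  B=139: 139/255≈0.5451 > 0.04045 → ((0.5451+0.055)/1.055)^2.4 ≈ 0.25818
  L2 = 0.2126×0.04519 + 0.7152×0.41254 + 0.0722×0.25818 ≈ 0.32330
Lighter = 0.32330, Darker = 0.23086
Ratio = (L_lighter + 0.05) / (L_darker + 0.05)
Ratio = (0.32330 + 0.05) / (0.23086 + 0.05) = 0.37330 / 0.28086 ≈ 1.3291
Ratio ≈ 1.33:1


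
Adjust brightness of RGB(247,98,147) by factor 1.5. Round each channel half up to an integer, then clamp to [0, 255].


Multiply each channel by 1.5, round half up, clamp to [0, 255]
R: 247×1.5 = 370.5 → round → 371 → clamp → 255
G: 98×1.5 = 147
B: 147×1.5 = 220.5 → round → 221
= RGB(255, 147, 221)


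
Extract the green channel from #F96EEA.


Color: #F96EEA
R = F9 = 249
G = 6E = 110
B = EA = 234
Green = 110


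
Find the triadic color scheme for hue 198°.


Triadic: equally spaced at 120° intervals
H1 = 198°
H2 = (198 + 120) mod 360 = 318°
H3 = (198 + 240) mod 360 = 78°
Triadic = 198°, 318°, 78°


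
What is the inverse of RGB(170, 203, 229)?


Invert: (255-R, 255-G, 255-B)
R: 255-170 = 85
G: 255-203 = 52
B: 255-229 = 26
= RGB(85, 52, 26)


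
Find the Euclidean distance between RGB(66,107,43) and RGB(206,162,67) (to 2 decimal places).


d = √[(R₁-R₂)² + (G₁-G₂)² + (B₁-B₂)²]
d = √[(66-206)² + (107-162)² + (43-67)²]
d = √[19600 + 3025 + 576]
d = √23201
d ≈ 152.32


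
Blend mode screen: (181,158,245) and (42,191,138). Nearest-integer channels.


Screen: C = 255 - (255-A)×(255-B)/255, rounded to nearest integer
R: 255 - (255-181)×(255-42)/255 = 255 - 15762/255 ≈ 255 - 61.812 = 193.188 → 193
G: 255 - (255-158)×(255-191)/255 = 255 - 6208/255 ≈ 255 - 24.345 = 230.655 → 231
B: 255 - (255-245)×(255-138)/255 = 255 - 1170/255 ≈ 255 - 4.588 = 250.412 → 250
= RGB(193, 231, 250)


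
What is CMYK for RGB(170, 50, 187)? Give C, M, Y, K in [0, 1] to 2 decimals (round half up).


R'=170/255≈0.6667, G'=50/255≈0.1961, B'=187/255≈0.7333
K = 1 - max(R',G',B') = 1 - 187/255 = 68/255 = 0.26666… → 0.27
(1-R'-K)/(1-K) simplifies to (max-R)/max with max = 187:
C = (187-170)/187 = 17/187 = 0.09090… → 0.09
M = (187-50)/187 = 137/187 = 0.73262… → 0.73
Y = (187-187)/187 = 0/187 = 0 → 0.00
= CMYK(0.09, 0.73, 0.00, 0.27)


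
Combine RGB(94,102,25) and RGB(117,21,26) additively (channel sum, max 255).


Additive: each channel = min(255, C₁+C₂)
R: 94+117 = 211 → 211
G: 102+21 = 123 → 123
B: 25+26 = 51 → 51
= RGB(211, 123, 51)


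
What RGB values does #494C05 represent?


49 → 73 (R)
4C → 76 (G)
05 → 5 (B)
= RGB(73, 76, 5)


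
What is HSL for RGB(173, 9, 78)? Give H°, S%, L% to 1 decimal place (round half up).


Normalize: R'=173/255≈0.6784, G'=9/255≈0.0353, B'=78/255≈0.3059
Max=173/255, Min=9/255, Δ=Max-Min=164/255
L = (Max+Min)/2 = (173+9)/510 = 182/510 = 0.35686… → L = 35.7%
L ≤ 0.5 → S = Δ/(Max+Min) = 164/(173+9) = 164/182 = 0.90109… → S = 90.1%
(the 1/255 factors cancel in S and H, so raw channel differences can be used)
Max is R' → H = 60 × (((G-B)/Δ) mod 6) = 60 × (((9-78)/164) mod 6)
  (-69)/164 = -0.4207…; negative, so add 6 → 5.5792…
  H = 60 × 5.5792… = 334.756…° → H = 334.8°
= HSL(334.8°, 90.1%, 35.7%)


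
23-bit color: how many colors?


Colors = 2^bits = 2^23
= 8,388,608 colors


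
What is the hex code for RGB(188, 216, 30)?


R = 188 → BC (hex)
G = 216 → D8 (hex)
B = 30 → 1E (hex)
Hex = #BCD81E


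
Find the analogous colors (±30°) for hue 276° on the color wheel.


Base hue: 276°
Left analog: (276 - 30) mod 360 = 246°
Right analog: (276 + 30) mod 360 = 306°
Analogous hues = 246° and 306°


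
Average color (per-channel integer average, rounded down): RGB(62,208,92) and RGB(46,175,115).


Midpoint: each channel = ⌊(C₁+C₂)/2⌋
R: ⌊(62+46)/2⌋ = 54
G: ⌊(208+175)/2⌋ = 191
B: ⌊(92+115)/2⌋ = 103
= RGB(54, 191, 103)


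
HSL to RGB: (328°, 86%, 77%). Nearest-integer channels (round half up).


H=328°, S=0.86, L=0.77
C = (1-|2L-1|)×S = (1-|0.54|)×0.86 = 0.3956
H' = H/60 = 328/60 ≈ 5.4667; X = C×(1-|H' mod 2 - 1|) ≈ 0.2110
m = L - C/2 = 0.77 - 0.1978 = 0.5722
Sector ⌊H'⌋ = 5 → (R',G',B') = (0.3956, 0.0, ≈0.2110)
RGB = ((R'+m)×255, (G'+m)×255, (B'+m)×255) = (246.789, 145.911, 199.7126)
Round half up → RGB(247, 146, 200)


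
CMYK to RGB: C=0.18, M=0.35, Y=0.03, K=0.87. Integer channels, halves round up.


R = 255 × (1-C) × (1-K) = 255 × 0.82 × 0.13 = 27.183 → 27
G = 255 × (1-M) × (1-K) = 255 × 0.65 × 0.13 = 21.5475 → 22
B = 255 × (1-Y) × (1-K) = 255 × 0.97 × 0.13 = 32.1555 → 32
= RGB(27, 22, 32)


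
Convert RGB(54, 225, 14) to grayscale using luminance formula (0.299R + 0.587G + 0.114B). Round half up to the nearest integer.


Gray = 0.299×R + 0.587×G + 0.114×B
Gray = 0.299×54 + 0.587×225 + 0.114×14
Gray = 16.146 + 132.075 + 1.596
Gray = 149.817 → round half up → 150
Gray = 150


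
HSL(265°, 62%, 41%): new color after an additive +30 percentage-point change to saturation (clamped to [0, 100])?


Original S = 62%
Adjustment = +30 percentage points
New S = 62 + (30) = 92
Clamp to [0, 100] → 92
= HSL(265°, 92%, 41%)


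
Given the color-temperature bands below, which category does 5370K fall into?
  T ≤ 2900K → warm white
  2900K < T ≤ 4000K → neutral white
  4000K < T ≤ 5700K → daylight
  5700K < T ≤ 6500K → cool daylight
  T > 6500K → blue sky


Temperature: 5370K
4000K < 5370K ≤ 5700K → daylight
Classification: daylight


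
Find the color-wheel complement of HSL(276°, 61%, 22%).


Complement = opposite side of color wheel = hue + 180°
H' = (276 + 180) mod 360 = 96°
S and L unchanged.
= HSL(96°, 61%, 22%)


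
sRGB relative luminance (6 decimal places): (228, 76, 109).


Linearize each channel (sRGB transfer function): c = v/255; c_lin = c/12.92 if c ≤ 0.04045, else ((c+0.055)/1.055)^2.4
  R: 228/255 ≈ 0.894118 > 0.04045 → ((0.894118+0.055)/1.055)^2.4 ≈ 0.775822
  G: 76/255 ≈ 0.298039 > 0.04045 → ((0.298039+0.055)/1.055)^2.4 ≈ 0.072272
  B: 109/255 ≈ 0.427451 > 0.04045 → ((0.427451+0.055)/1.055)^2.4 ≈ 0.152926
R_lin = 0.775822, G_lin = 0.072272, B_lin = 0.152926
L = 0.2126×R + 0.7152×G + 0.0722×B
L = 0.2126×0.775822 + 0.7152×0.072272 + 0.0722×0.152926
L ≈ 0.227670


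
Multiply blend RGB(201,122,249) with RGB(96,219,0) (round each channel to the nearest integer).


Multiply: C = A×B/255, rounded to nearest integer
R: 201×96/255 = 19296/255 ≈ 75.671 → 76
G: 122×219/255 = 26718/255 ≈ 104.776 → 105
B: 249×0/255 = 0/255 ≈ 0.000 → 0
= RGB(76, 105, 0)


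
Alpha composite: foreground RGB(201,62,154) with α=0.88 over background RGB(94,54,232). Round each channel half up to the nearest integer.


C = α×F + (1-α)×B, with 1-α = 0.12
R: 0.88×201 + 0.12×94 = 176.88 + 11.28 = 188.16 → 188
G: 0.88×62 + 0.12×54 = 54.56 + 6.48 = 61.04 → 61
B: 0.88×154 + 0.12×232 = 135.52 + 27.84 = 163.36 → 163
= RGB(188, 61, 163)


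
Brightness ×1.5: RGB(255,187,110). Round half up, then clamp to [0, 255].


Multiply each channel by 1.5, round half up, clamp to [0, 255]
R: 255×1.5 = 382.5 → round → 383 → clamp → 255
G: 187×1.5 = 280.5 → round → 281 → clamp → 255
B: 110×1.5 = 165
= RGB(255, 255, 165)


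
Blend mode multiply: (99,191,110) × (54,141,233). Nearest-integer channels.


Multiply: C = A×B/255, rounded to nearest integer
R: 99×54/255 = 5346/255 ≈ 20.965 → 21
G: 191×141/255 = 26931/255 ≈ 105.612 → 106
B: 110×233/255 = 25630/255 ≈ 100.510 → 101
= RGB(21, 106, 101)


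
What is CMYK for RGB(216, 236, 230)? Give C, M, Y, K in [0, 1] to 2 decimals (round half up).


R'=216/255≈0.8471, G'=236/255≈0.9255, B'=230/255≈0.9020
K = 1 - max(R',G',B') = 1 - 236/255 = 19/255 = 0.07450… → 0.07
(1-R'-K)/(1-K) simplifies to (max-R)/max with max = 236:
C = (236-216)/236 = 20/236 = 0.08474… → 0.08
M = (236-236)/236 = 0/236 = 0 → 0.00
Y = (236-230)/236 = 6/236 = 0.02542… → 0.03
= CMYK(0.08, 0.00, 0.03, 0.07)


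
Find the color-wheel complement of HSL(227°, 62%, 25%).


Complement = opposite side of color wheel = hue + 180°
H' = (227 + 180) mod 360 = 47°
S and L unchanged.
= HSL(47°, 62%, 25%)


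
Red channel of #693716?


Color: #693716
R = 69 = 105
G = 37 = 55
B = 16 = 22
Red = 105


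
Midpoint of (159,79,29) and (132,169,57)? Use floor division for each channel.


Midpoint: each channel = ⌊(C₁+C₂)/2⌋
R: ⌊(159+132)/2⌋ = 145
G: ⌊(79+169)/2⌋ = 124
B: ⌊(29+57)/2⌋ = 43
= RGB(145, 124, 43)


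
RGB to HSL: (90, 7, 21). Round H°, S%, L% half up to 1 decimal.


Normalize: R'=90/255≈0.3529, G'=7/255≈0.0275, B'=21/255≈0.0824
Max=90/255, Min=7/255, Δ=Max-Min=83/255
L = (Max+Min)/2 = (90+7)/510 = 97/510 = 0.19019… → L = 19.0%
L ≤ 0.5 → S = Δ/(Max+Min) = 83/(90+7) = 83/97 = 0.85567… → S = 85.6%
(the 1/255 factors cancel in S and H, so raw channel differences can be used)
Max is R' → H = 60 × (((G-B)/Δ) mod 6) = 60 × (((7-21)/83) mod 6)
  (-14)/83 = -0.1686…; negative, so add 6 → 5.8313…
  H = 60 × 5.8313… = 349.879…° → H = 349.9°
= HSL(349.9°, 85.6%, 19.0%)


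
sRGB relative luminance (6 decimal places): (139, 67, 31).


Linearize each channel (sRGB transfer function): c = v/255; c_lin = c/12.92 if c ≤ 0.04045, else ((c+0.055)/1.055)^2.4
  R: 139/255 ≈ 0.545098 > 0.04045 → ((0.545098+0.055)/1.055)^2.4 ≈ 0.258183
  G: 67/255 ≈ 0.262745 > 0.04045 → ((0.262745+0.055)/1.055)^2.4 ≈ 0.056128
  B: 31/255 ≈ 0.121569 > 0.04045 → ((0.121569+0.055)/1.055)^2.4 ≈ 0.013702
R_lin = 0.258183, G_lin = 0.056128, B_lin = 0.013702
L = 0.2126×R + 0.7152×G + 0.0722×B
L = 0.2126×0.258183 + 0.7152×0.056128 + 0.0722×0.013702
L ≈ 0.096022


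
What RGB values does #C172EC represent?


C1 → 193 (R)
72 → 114 (G)
EC → 236 (B)
= RGB(193, 114, 236)


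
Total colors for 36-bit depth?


Colors = 2^bits = 2^36
= 68,719,476,736 colors


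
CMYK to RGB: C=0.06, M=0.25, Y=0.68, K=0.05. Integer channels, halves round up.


R = 255 × (1-C) × (1-K) = 255 × 0.94 × 0.95 = 227.715 → 228
G = 255 × (1-M) × (1-K) = 255 × 0.75 × 0.95 = 181.6875 → 182
B = 255 × (1-Y) × (1-K) = 255 × 0.32 × 0.95 = 77.52 → 78
= RGB(228, 182, 78)


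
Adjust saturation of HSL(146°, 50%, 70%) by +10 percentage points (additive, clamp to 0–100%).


Original S = 50%
Adjustment = +10 percentage points
New S = 50 + (10) = 60
Clamp to [0, 100] → 60
= HSL(146°, 60%, 70%)


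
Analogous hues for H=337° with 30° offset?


Base hue: 337°
Left analog: (337 - 30) mod 360 = 307°
Right analog: (337 + 30) mod 360 = 7°
Analogous hues = 307° and 7°


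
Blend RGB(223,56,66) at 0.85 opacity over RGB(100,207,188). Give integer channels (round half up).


C = α×F + (1-α)×B, with 1-α = 0.15
R: 0.85×223 + 0.15×100 = 189.55 + 15.00 = 204.55 → 205
G: 0.85×56 + 0.15×207 = 47.60 + 31.05 = 78.65 → 79
B: 0.85×66 + 0.15×188 = 56.10 + 28.20 = 84.30 → 84
= RGB(205, 79, 84)


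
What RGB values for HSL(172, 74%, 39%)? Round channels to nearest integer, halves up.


H=172°, S=0.74, L=0.39
C = (1-|2L-1|)×S = (1-|-0.22|)×0.74 = 0.5772
H' = H/60 = 172/60 ≈ 2.8667; X = C×(1-|H' mod 2 - 1|) = 0.50024
m = L - C/2 = 0.39 - 0.2886 = 0.1014
Sector ⌊H'⌋ = 2 → (R',G',B') = (0.0, 0.5772, 0.50024)
RGB = ((R'+m)×255, (G'+m)×255, (B'+m)×255) = (25.857, 173.043, 153.4182)
Round half up → RGB(26, 173, 153)


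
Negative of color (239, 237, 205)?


Invert: (255-R, 255-G, 255-B)
R: 255-239 = 16
G: 255-237 = 18
B: 255-205 = 50
= RGB(16, 18, 50)


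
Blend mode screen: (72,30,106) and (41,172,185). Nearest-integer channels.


Screen: C = 255 - (255-A)×(255-B)/255, rounded to nearest integer
R: 255 - (255-72)×(255-41)/255 = 255 - 39162/255 ≈ 255 - 153.576 = 101.424 → 101
G: 255 - (255-30)×(255-172)/255 = 255 - 18675/255 ≈ 255 - 73.235 = 181.765 → 182
B: 255 - (255-106)×(255-185)/255 = 255 - 10430/255 ≈ 255 - 40.902 = 214.098 → 214
= RGB(101, 182, 214)


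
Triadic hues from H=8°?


Triadic: equally spaced at 120° intervals
H1 = 8°
H2 = (8 + 120) mod 360 = 128°
H3 = (8 + 240) mod 360 = 248°
Triadic = 8°, 128°, 248°


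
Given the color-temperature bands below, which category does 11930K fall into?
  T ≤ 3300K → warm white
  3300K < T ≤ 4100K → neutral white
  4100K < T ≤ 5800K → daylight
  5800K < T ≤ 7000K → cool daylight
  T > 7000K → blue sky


Temperature: 11930K
11930K > 7000K → blue sky
Classification: blue sky


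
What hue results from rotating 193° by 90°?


New hue = (H + rotation) mod 360
New hue = (193 + 90) mod 360
= 283 mod 360
= 283°


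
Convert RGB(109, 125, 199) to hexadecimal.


R = 109 → 6D (hex)
G = 125 → 7D (hex)
B = 199 → C7 (hex)
Hex = #6D7DC7


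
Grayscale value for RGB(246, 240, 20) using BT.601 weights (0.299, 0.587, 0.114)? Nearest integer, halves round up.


Gray = 0.299×R + 0.587×G + 0.114×B
Gray = 0.299×246 + 0.587×240 + 0.114×20
Gray = 73.554 + 140.880 + 2.280
Gray = 216.714 → round half up → 217
Gray = 217


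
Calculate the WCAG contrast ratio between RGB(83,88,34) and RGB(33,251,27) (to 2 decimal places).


Linearize each sRGB channel c=v/255: c/12.92 if c ≤ 0.04045 else ((c+0.055)/1.055)^2.4
L = 0.2126×R_lin + 0.7152×G_lin + 0.0722×B_lin
Color 1 (83,88,34):
  R=83: 83/255≈0.3255 > 0.04045 → ((0.3255+0.055)/1.055)^2.4 ≈ 0.08650
  G=88: 88/255≈0.3451 > 0.04045 → ((0.3451+0.055)/1.055)^2.4 ≈ 0.09759
  B=34: 34/255≈0.1333 > 0.04045 → ((0.1333+0.055)/1.055)^2.4 ≈ 0.01600
  L1 = 0.2126×0.08650 + 0.7152×0.09759 + 0.0722×0.01600 ≈ 0.08934
Color 2 (33,251,27):
  R=33: 33/255≈0.1294 > 0.04045 → ((0.1294+0.055)/1.055)^2.4 ≈ 0.01521
  G=251: 251/255≈0.9843 > 0.04045 → ((0.9843+0.055)/1.055)^2.4 ≈ 0.96469
  B=27: 27/255≈0.1059 > 0.04045 → ((0.1059+0.055)/1.055)^2.4 ≈ 0.01096
  L2 = 0.2126×0.01521 + 0.7152×0.96469 + 0.0722×0.01096 ≈ 0.69397
Lighter = 0.69397, Darker = 0.08934
Ratio = (L_lighter + 0.05) / (L_darker + 0.05)
Ratio = (0.69397 + 0.05) / (0.08934 + 0.05) = 0.74397 / 0.13934 ≈ 5.3393
Ratio ≈ 5.34:1


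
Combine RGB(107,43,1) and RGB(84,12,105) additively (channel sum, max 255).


Additive: each channel = min(255, C₁+C₂)
R: 107+84 = 191 → 191
G: 43+12 = 55 → 55
B: 1+105 = 106 → 106
= RGB(191, 55, 106)


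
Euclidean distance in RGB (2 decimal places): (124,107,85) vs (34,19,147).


d = √[(R₁-R₂)² + (G₁-G₂)² + (B₁-B₂)²]
d = √[(124-34)² + (107-19)² + (85-147)²]
d = √[8100 + 7744 + 3844]
d = √19688
d ≈ 140.31


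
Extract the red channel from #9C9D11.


Color: #9C9D11
R = 9C = 156
G = 9D = 157
B = 11 = 17
Red = 156


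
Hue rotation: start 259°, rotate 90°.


New hue = (H + rotation) mod 360
New hue = (259 + 90) mod 360
= 349 mod 360
= 349°


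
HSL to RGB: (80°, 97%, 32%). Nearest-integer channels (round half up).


H=80°, S=0.97, L=0.32
C = (1-|2L-1|)×S = (1-|-0.36|)×0.97 = 0.6208
H' = H/60 = 80/60 ≈ 1.3333; X = C×(1-|H' mod 2 - 1|) ≈ 0.4139
m = L - C/2 = 0.32 - 0.3104 = 0.0096
Sector ⌊H'⌋ = 1 → (R',G',B') = (≈0.4139, 0.6208, 0.0)
RGB = ((R'+m)×255, (G'+m)×255, (B'+m)×255) = (107.984, 160.752, 2.448)
Round half up → RGB(108, 161, 2)


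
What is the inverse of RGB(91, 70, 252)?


Invert: (255-R, 255-G, 255-B)
R: 255-91 = 164
G: 255-70 = 185
B: 255-252 = 3
= RGB(164, 185, 3)


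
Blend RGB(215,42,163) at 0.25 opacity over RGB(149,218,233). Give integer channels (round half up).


C = α×F + (1-α)×B, with 1-α = 0.75
R: 0.25×215 + 0.75×149 = 53.75 + 111.75 = 165.50 → 166
G: 0.25×42 + 0.75×218 = 10.50 + 163.50 = 174.00 → 174
B: 0.25×163 + 0.75×233 = 40.75 + 174.75 = 215.50 → 216
= RGB(166, 174, 216)


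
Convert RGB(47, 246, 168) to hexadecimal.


R = 47 → 2F (hex)
G = 246 → F6 (hex)
B = 168 → A8 (hex)
Hex = #2FF6A8


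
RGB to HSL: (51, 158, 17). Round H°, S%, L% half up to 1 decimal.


Normalize: R'=51/255≈0.2000, G'=158/255≈0.6196, B'=17/255≈0.0667
Max=158/255, Min=17/255, Δ=Max-Min=141/255
L = (Max+Min)/2 = (158+17)/510 = 175/510 = 0.34313… → L = 34.3%
L ≤ 0.5 → S = Δ/(Max+Min) = 141/(158+17) = 141/175 = 0.80571… → S = 80.6%
(the 1/255 factors cancel in S and H, so raw channel differences can be used)
Max is G' → H = 60 × ((B-R)/Δ + 2) = 60 × ((17-51)/141 + 2)
  -34/141 + 2 = -0.2411… + 2 = 1.7588…
  H = 60 × 1.7588… = 105.531…° → H = 105.5°
= HSL(105.5°, 80.6%, 34.3%)


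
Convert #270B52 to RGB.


27 → 39 (R)
0B → 11 (G)
52 → 82 (B)
= RGB(39, 11, 82)
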